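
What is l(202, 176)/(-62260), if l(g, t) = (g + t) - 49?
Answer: -329/62260 ≈ -0.0052843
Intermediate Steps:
l(g, t) = -49 + g + t
l(202, 176)/(-62260) = (-49 + 202 + 176)/(-62260) = 329*(-1/62260) = -329/62260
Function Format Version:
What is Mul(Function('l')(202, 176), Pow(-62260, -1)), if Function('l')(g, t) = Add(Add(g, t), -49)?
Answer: Rational(-329, 62260) ≈ -0.0052843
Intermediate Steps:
Function('l')(g, t) = Add(-49, g, t)
Mul(Function('l')(202, 176), Pow(-62260, -1)) = Mul(Add(-49, 202, 176), Pow(-62260, -1)) = Mul(329, Rational(-1, 62260)) = Rational(-329, 62260)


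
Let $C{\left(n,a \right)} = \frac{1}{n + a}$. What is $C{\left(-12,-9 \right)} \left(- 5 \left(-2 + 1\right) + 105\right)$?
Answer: $- \frac{110}{21} \approx -5.2381$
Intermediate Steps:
$C{\left(n,a \right)} = \frac{1}{a + n}$
$C{\left(-12,-9 \right)} \left(- 5 \left(-2 + 1\right) + 105\right) = \frac{- 5 \left(-2 + 1\right) + 105}{-9 - 12} = \frac{\left(-5\right) \left(-1\right) + 105}{-21} = - \frac{5 + 105}{21} = \left(- \frac{1}{21}\right) 110 = - \frac{110}{21}$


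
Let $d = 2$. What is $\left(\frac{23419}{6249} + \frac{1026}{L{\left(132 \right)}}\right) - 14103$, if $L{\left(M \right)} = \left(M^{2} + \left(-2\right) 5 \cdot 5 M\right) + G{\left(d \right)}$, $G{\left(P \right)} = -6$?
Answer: $- \frac{52951486835}{3755649} \approx -14099.0$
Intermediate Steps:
$L{\left(M \right)} = -6 + M^{2} - 50 M$ ($L{\left(M \right)} = \left(M^{2} + \left(-2\right) 5 \cdot 5 M\right) - 6 = \left(M^{2} + \left(-10\right) 5 M\right) - 6 = \left(M^{2} - 50 M\right) - 6 = -6 + M^{2} - 50 M$)
$\left(\frac{23419}{6249} + \frac{1026}{L{\left(132 \right)}}\right) - 14103 = \left(\frac{23419}{6249} + \frac{1026}{-6 + 132^{2} - 6600}\right) - 14103 = \left(23419 \cdot \frac{1}{6249} + \frac{1026}{-6 + 17424 - 6600}\right) - 14103 = \left(\frac{23419}{6249} + \frac{1026}{10818}\right) - 14103 = \left(\frac{23419}{6249} + 1026 \cdot \frac{1}{10818}\right) - 14103 = \left(\frac{23419}{6249} + \frac{57}{601}\right) - 14103 = \frac{14431012}{3755649} - 14103 = - \frac{52951486835}{3755649}$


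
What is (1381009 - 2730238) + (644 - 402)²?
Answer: -1290665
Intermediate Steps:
(1381009 - 2730238) + (644 - 402)² = -1349229 + 242² = -1349229 + 58564 = -1290665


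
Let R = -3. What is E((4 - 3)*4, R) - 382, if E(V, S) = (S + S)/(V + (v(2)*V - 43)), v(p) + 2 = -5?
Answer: -25588/67 ≈ -381.91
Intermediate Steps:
v(p) = -7 (v(p) = -2 - 5 = -7)
E(V, S) = 2*S/(-43 - 6*V) (E(V, S) = (S + S)/(V + (-7*V - 43)) = (2*S)/(V + (-43 - 7*V)) = (2*S)/(-43 - 6*V) = 2*S/(-43 - 6*V))
E((4 - 3)*4, R) - 382 = 2*(-3)/(-43 - 6*(4 - 3)*4) - 382 = 2*(-3)/(-43 - 6*4) - 382 = 2*(-3)/(-43 - 24) - 382 = 2*(-3)/(-67) - 382 = 2*(-3)*(-1/67) - 382 = 6/67 - 382 = -25588/67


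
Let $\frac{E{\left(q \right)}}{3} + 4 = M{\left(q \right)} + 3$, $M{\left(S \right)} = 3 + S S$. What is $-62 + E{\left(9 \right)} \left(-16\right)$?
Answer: $-4046$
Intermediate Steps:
$M{\left(S \right)} = 3 + S^{2}$
$E{\left(q \right)} = 6 + 3 q^{2}$ ($E{\left(q \right)} = -12 + 3 \left(\left(3 + q^{2}\right) + 3\right) = -12 + 3 \left(6 + q^{2}\right) = -12 + \left(18 + 3 q^{2}\right) = 6 + 3 q^{2}$)
$-62 + E{\left(9 \right)} \left(-16\right) = -62 + \left(6 + 3 \cdot 9^{2}\right) \left(-16\right) = -62 + \left(6 + 3 \cdot 81\right) \left(-16\right) = -62 + \left(6 + 243\right) \left(-16\right) = -62 + 249 \left(-16\right) = -62 - 3984 = -4046$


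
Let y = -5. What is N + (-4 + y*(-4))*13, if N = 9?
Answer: 217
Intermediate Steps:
N + (-4 + y*(-4))*13 = 9 + (-4 - 5*(-4))*13 = 9 + (-4 + 20)*13 = 9 + 16*13 = 9 + 208 = 217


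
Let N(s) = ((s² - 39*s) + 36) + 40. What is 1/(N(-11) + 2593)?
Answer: 1/3219 ≈ 0.00031066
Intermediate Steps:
N(s) = 76 + s² - 39*s (N(s) = (36 + s² - 39*s) + 40 = 76 + s² - 39*s)
1/(N(-11) + 2593) = 1/((76 + (-11)² - 39*(-11)) + 2593) = 1/((76 + 121 + 429) + 2593) = 1/(626 + 2593) = 1/3219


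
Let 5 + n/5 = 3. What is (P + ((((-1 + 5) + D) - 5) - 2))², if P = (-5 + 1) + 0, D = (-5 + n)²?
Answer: 47524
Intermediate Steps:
n = -10 (n = -25 + 5*3 = -25 + 15 = -10)
D = 225 (D = (-5 - 10)² = (-15)² = 225)
P = -4 (P = -4 + 0 = -4)
(P + ((((-1 + 5) + D) - 5) - 2))² = (-4 + ((((-1 + 5) + 225) - 5) - 2))² = (-4 + (((4 + 225) - 5) - 2))² = (-4 + ((229 - 5) - 2))² = (-4 + (224 - 2))² = (-4 + 222)² = 218² = 47524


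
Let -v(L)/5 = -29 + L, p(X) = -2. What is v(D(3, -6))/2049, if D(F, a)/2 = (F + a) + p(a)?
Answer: 65/683 ≈ 0.095168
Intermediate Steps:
D(F, a) = -4 + 2*F + 2*a (D(F, a) = 2*((F + a) - 2) = 2*(-2 + F + a) = -4 + 2*F + 2*a)
v(L) = 145 - 5*L (v(L) = -5*(-29 + L) = 145 - 5*L)
v(D(3, -6))/2049 = (145 - 5*(-4 + 2*3 + 2*(-6)))/2049 = (145 - 5*(-4 + 6 - 12))*(1/2049) = (145 - 5*(-10))*(1/2049) = (145 + 50)*(1/2049) = 195*(1/2049) = 65/683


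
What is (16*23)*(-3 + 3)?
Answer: 0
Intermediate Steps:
(16*23)*(-3 + 3) = 368*0 = 0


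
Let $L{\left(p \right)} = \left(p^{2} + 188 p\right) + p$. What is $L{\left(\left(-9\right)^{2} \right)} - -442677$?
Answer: $464547$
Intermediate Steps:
$L{\left(p \right)} = p^{2} + 189 p$
$L{\left(\left(-9\right)^{2} \right)} - -442677 = \left(-9\right)^{2} \left(189 + \left(-9\right)^{2}\right) - -442677 = 81 \left(189 + 81\right) + 442677 = 81 \cdot 270 + 442677 = 21870 + 442677 = 464547$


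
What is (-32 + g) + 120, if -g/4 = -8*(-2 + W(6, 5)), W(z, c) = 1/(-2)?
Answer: 8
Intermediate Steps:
W(z, c) = -1/2
g = -80 (g = -(-32)*(-2 - 1/2) = -(-32)*(-5)/2 = -4*20 = -80)
(-32 + g) + 120 = (-32 - 80) + 120 = -112 + 120 = 8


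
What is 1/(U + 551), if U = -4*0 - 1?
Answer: 1/550 ≈ 0.0018182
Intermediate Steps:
U = -1 (U = 0 - 1 = -1)
1/(U + 551) = 1/(-1 + 551) = 1/550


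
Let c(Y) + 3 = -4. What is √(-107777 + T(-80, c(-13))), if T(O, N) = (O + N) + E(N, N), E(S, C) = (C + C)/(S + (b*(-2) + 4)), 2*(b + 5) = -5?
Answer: I*√3883146/6 ≈ 328.43*I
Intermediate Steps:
b = -15/2 (b = -5 + (½)*(-5) = -5 - 5/2 = -15/2 ≈ -7.5000)
c(Y) = -7 (c(Y) = -3 - 4 = -7)
E(S, C) = 2*C/(19 + S) (E(S, C) = (C + C)/(S + (-15/2*(-2) + 4)) = (2*C)/(S + (15 + 4)) = (2*C)/(S + 19) = (2*C)/(19 + S) = 2*C/(19 + S))
T(O, N) = N + O + 2*N/(19 + N) (T(O, N) = (O + N) + 2*N/(19 + N) = (N + O) + 2*N/(19 + N) = N + O + 2*N/(19 + N))
√(-107777 + T(-80, c(-13))) = √(-107777 + (2*(-7) + (19 - 7)*(-7 - 80))/(19 - 7)) = √(-107777 + (-14 + 12*(-87))/12) = √(-107777 + (-14 - 1044)/12) = √(-107777 + (1/12)*(-1058)) = √(-107777 - 529/6) = √(-647191/6) = I*√3883146/6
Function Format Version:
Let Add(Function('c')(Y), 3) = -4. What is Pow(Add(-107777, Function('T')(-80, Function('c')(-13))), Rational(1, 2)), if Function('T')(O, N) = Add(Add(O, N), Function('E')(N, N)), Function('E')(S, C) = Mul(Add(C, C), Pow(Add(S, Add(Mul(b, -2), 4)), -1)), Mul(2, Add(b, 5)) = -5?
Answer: Mul(Rational(1, 6), I, Pow(3883146, Rational(1, 2))) ≈ Mul(328.43, I)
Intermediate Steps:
b = Rational(-15, 2) (b = Add(-5, Mul(Rational(1, 2), -5)) = Add(-5, Rational(-5, 2)) = Rational(-15, 2) ≈ -7.5000)
Function('c')(Y) = -7 (Function('c')(Y) = Add(-3, -4) = -7)
Function('E')(S, C) = Mul(2, C, Pow(Add(19, S), -1)) (Function('E')(S, C) = Mul(Add(C, C), Pow(Add(S, Add(Mul(Rational(-15, 2), -2), 4)), -1)) = Mul(Mul(2, C), Pow(Add(S, Add(15, 4)), -1)) = Mul(Mul(2, C), Pow(Add(S, 19), -1)) = Mul(Mul(2, C), Pow(Add(19, S), -1)) = Mul(2, C, Pow(Add(19, S), -1)))
Function('T')(O, N) = Add(N, O, Mul(2, N, Pow(Add(19, N), -1))) (Function('T')(O, N) = Add(Add(O, N), Mul(2, N, Pow(Add(19, N), -1))) = Add(Add(N, O), Mul(2, N, Pow(Add(19, N), -1))) = Add(N, O, Mul(2, N, Pow(Add(19, N), -1))))
Pow(Add(-107777, Function('T')(-80, Function('c')(-13))), Rational(1, 2)) = Pow(Add(-107777, Mul(Pow(Add(19, -7), -1), Add(Mul(2, -7), Mul(Add(19, -7), Add(-7, -80))))), Rational(1, 2)) = Pow(Add(-107777, Mul(Pow(12, -1), Add(-14, Mul(12, -87)))), Rational(1, 2)) = Pow(Add(-107777, Mul(Rational(1, 12), Add(-14, -1044))), Rational(1, 2)) = Pow(Add(-107777, Mul(Rational(1, 12), -1058)), Rational(1, 2)) = Pow(Add(-107777, Rational(-529, 6)), Rational(1, 2)) = Pow(Rational(-647191, 6), Rational(1, 2)) = Mul(Rational(1, 6), I, Pow(3883146, Rational(1, 2)))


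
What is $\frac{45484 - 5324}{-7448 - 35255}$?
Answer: $- \frac{40160}{42703} \approx -0.94045$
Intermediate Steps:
$\frac{45484 - 5324}{-7448 - 35255} = \frac{40160}{-7448 - 35255} = \frac{40160}{-42703} = 40160 \left(- \frac{1}{42703}\right) = - \frac{40160}{42703}$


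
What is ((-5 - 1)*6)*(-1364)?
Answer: 49104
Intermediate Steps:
((-5 - 1)*6)*(-1364) = -6*6*(-1364) = -36*(-1364) = 49104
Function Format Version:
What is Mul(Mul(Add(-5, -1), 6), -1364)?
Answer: 49104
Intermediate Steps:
Mul(Mul(Add(-5, -1), 6), -1364) = Mul(Mul(-6, 6), -1364) = Mul(-36, -1364) = 49104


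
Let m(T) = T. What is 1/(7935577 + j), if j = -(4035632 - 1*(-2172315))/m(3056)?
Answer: 3056/24244915365 ≈ 1.2605e-7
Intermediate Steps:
j = -6207947/3056 (j = -(4035632 - 1*(-2172315))/3056 = -(4035632 + 2172315)/3056 = -6207947/3056 ≈ -2031.4)
1/(7935577 + j) = 1/(7935577 - 6207947/3056) = 1/(24244915365/3056) = 3056/24244915365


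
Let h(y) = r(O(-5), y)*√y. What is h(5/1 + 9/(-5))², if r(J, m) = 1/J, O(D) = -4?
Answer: ⅕ ≈ 0.20000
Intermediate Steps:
h(y) = -√y/4 (h(y) = √y/(-4) = -√y/4)
h(5/1 + 9/(-5))² = (-√(5/1 + 9/(-5))/4)² = (-√(5*1 + 9*(-⅕))/4)² = (-√(5 - 9/5)/4)² = (-√5/5)² = ⅕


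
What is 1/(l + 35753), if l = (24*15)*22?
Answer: 1/43673 ≈ 2.2897e-5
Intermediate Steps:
l = 7920 (l = 360*22 = 7920)
1/(l + 35753) = 1/(7920 + 35753) = 1/43673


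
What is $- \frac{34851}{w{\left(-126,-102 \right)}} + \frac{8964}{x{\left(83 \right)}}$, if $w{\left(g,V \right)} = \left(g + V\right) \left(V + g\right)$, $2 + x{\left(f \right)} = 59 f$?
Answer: $\frac{98462977}{84820560} \approx 1.1608$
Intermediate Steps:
$x{\left(f \right)} = -2 + 59 f$
$w{\left(g,V \right)} = \left(V + g\right)^{2}$ ($w{\left(g,V \right)} = \left(V + g\right) \left(V + g\right) = \left(V + g\right)^{2}$)
$- \frac{34851}{w{\left(-126,-102 \right)}} + \frac{8964}{x{\left(83 \right)}} = - \frac{34851}{\left(-102 - 126\right)^{2}} + \frac{8964}{-2 + 59 \cdot 83} = - \frac{34851}{\left(-228\right)^{2}} + \frac{8964}{-2 + 4897} = - \frac{34851}{51984} + \frac{8964}{4895} = \left(-34851\right) \frac{1}{51984} + 8964 \cdot \frac{1}{4895} = - \frac{11617}{17328} + \frac{8964}{4895} = \frac{98462977}{84820560}$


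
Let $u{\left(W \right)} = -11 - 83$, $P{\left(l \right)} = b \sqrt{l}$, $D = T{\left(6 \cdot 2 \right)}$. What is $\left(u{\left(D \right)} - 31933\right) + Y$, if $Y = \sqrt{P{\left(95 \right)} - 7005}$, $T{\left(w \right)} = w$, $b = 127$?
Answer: $-32027 + i \sqrt{7005 - 127 \sqrt{95}} \approx -32027.0 + 75.942 i$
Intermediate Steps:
$D = 12$ ($D = 6 \cdot 2 = 12$)
$P{\left(l \right)} = 127 \sqrt{l}$
$u{\left(W \right)} = -94$
$Y = \sqrt{-7005 + 127 \sqrt{95}}$ ($Y = \sqrt{127 \sqrt{95} - 7005} = \sqrt{-7005 + 127 \sqrt{95}} \approx 75.942 i$)
$\left(u{\left(D \right)} - 31933\right) + Y = \left(-94 - 31933\right) + \sqrt{-7005 + 127 \sqrt{95}} = -32027 + \sqrt{-7005 + 127 \sqrt{95}}$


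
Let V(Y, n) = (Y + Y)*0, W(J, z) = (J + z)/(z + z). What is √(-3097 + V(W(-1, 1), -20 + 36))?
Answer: I*√3097 ≈ 55.651*I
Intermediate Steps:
W(J, z) = (J + z)/(2*z) (W(J, z) = (J + z)/((2*z)) = (J + z)*(1/(2*z)) = (J + z)/(2*z))
V(Y, n) = 0 (V(Y, n) = (2*Y)*0 = 0)
√(-3097 + V(W(-1, 1), -20 + 36)) = √(-3097 + 0) = √(-3097) = I*√3097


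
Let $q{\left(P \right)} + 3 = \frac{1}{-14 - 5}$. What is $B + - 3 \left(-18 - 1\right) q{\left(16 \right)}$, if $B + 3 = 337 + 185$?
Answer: $345$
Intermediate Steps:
$B = 519$ ($B = -3 + \left(337 + 185\right) = -3 + 522 = 519$)
$q{\left(P \right)} = - \frac{58}{19}$ ($q{\left(P \right)} = -3 + \frac{1}{-14 - 5} = -3 + \frac{1}{-19} = -3 - \frac{1}{19} = - \frac{58}{19}$)
$B + - 3 \left(-18 - 1\right) q{\left(16 \right)} = 519 + - 3 \left(-18 - 1\right) \left(- \frac{58}{19}\right) = 519 + \left(-3\right) \left(-19\right) \left(- \frac{58}{19}\right) = 519 + 57 \left(- \frac{58}{19}\right) = 519 - 174 = 345$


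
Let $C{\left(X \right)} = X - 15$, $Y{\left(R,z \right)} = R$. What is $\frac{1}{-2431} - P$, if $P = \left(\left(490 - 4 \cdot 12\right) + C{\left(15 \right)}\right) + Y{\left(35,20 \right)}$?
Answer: $- \frac{1159588}{2431} \approx -477.0$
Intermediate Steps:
$C{\left(X \right)} = -15 + X$ ($C{\left(X \right)} = X - 15 = -15 + X$)
$P = 477$ ($P = \left(\left(490 - 4 \cdot 12\right) + \left(-15 + 15\right)\right) + 35 = \left(\left(490 - 48\right) + 0\right) + 35 = \left(442 + 0\right) + 35 = 442 + 35 = 477$)
$\frac{1}{-2431} - P = \frac{1}{-2431} - 477 = - \frac{1}{2431} - 477 = - \frac{1159588}{2431}$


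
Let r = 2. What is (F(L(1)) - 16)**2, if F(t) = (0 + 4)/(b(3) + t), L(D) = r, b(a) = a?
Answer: 5776/25 ≈ 231.04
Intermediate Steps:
L(D) = 2
F(t) = 4/(3 + t) (F(t) = (0 + 4)/(3 + t) = 4/(3 + t))
(F(L(1)) - 16)**2 = (4/(3 + 2) - 16)**2 = (4/5 - 16)**2 = (-76/5)**2 = 5776/25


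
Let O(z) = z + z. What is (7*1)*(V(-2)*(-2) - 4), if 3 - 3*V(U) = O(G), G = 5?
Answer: 14/3 ≈ 4.6667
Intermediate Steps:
O(z) = 2*z
V(U) = -7/3 (V(U) = 1 - 2*5/3 = 1 - ⅓*10 = 1 - 10/3 = -7/3)
(7*1)*(V(-2)*(-2) - 4) = (7*1)*(-7/3*(-2) - 4) = 7*(14/3 - 4) = 7*(⅔) = 14/3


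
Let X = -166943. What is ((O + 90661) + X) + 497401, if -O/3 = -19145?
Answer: 478554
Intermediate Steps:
O = 57435 (O = -3*(-19145) = 57435)
((O + 90661) + X) + 497401 = ((57435 + 90661) - 166943) + 497401 = (148096 - 166943) + 497401 = -18847 + 497401 = 478554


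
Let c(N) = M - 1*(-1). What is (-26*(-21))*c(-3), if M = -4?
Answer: -1638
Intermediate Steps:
c(N) = -3 (c(N) = -4 - 1*(-1) = -4 + 1 = -3)
(-26*(-21))*c(-3) = -26*(-21)*(-3) = 546*(-3) = -1638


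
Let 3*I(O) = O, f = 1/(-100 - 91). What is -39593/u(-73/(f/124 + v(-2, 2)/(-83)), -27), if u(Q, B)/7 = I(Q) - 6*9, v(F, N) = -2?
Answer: 802352145/151161526 ≈ 5.3079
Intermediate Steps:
f = -1/191 (f = 1/(-191) = -1/191 ≈ -0.0052356)
I(O) = O/3
u(Q, B) = -378 + 7*Q/3 (u(Q, B) = 7*(Q/3 - 6*9) = 7*(Q/3 - 54) = 7*(-54 + Q/3) = -378 + 7*Q/3)
-39593/u(-73/(f/124 + v(-2, 2)/(-83)), -27) = -39593/(-378 + 7*(-73/(-1/191/124 - 2/(-83)))/3) = -39593/(-378 + 7*(-73/(-1/191*1/124 - 2*(-1/83)))/3) = -39593/(-378 + 7*(-73/(-1/23684 + 2/83))/3) = -39593/(-378 + 7*(-73/47285/1965772)/3) = -39593/(-378 + 7*(-73*1965772/47285)/3) = -39593/(-378 + (7/3)*(-143501356/47285)) = -39593/(-378 - 143501356/20265) = -39593/(-151161526/20265) = -39593*(-20265/151161526) = 802352145/151161526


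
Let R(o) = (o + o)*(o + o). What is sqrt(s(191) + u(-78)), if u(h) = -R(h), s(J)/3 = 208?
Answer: 4*I*sqrt(1482) ≈ 153.99*I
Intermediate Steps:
s(J) = 624 (s(J) = 3*208 = 624)
R(o) = 4*o**2 (R(o) = (2*o)*(2*o) = 4*o**2)
u(h) = -4*h**2
sqrt(s(191) + u(-78)) = sqrt(624 - 4*(-78)**2) = sqrt(624 - 4*6084) = sqrt(624 - 24336) = sqrt(-23712) = 4*I*sqrt(1482)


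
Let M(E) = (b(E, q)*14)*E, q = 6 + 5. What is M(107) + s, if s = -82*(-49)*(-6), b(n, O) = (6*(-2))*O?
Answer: -221844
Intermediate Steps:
q = 11
b(n, O) = -12*O
s = -24108 (s = 4018*(-6) = -24108)
M(E) = -1848*E (M(E) = (-12*11*14)*E = (-132*14)*E = -1848*E)
M(107) + s = -1848*107 - 24108 = -197736 - 24108 = -221844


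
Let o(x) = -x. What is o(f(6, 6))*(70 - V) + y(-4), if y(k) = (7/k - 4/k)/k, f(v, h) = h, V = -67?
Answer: -13149/16 ≈ -821.81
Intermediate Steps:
y(k) = 3/k² (y(k) = (3/k)/k = 3/k²)
o(f(6, 6))*(70 - V) + y(-4) = (-1*6)*(70 - 1*(-67)) + 3/(-4)² = -6*(70 + 67) + 3*(1/16) = -6*137 + 3/16 = -822 + 3/16 = -13149/16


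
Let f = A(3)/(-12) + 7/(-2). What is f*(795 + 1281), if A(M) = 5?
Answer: -8131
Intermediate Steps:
f = -47/12 (f = 5/(-12) + 7/(-2) = 5*(-1/12) + 7*(-½) = -5/12 - 7/2 = -47/12 ≈ -3.9167)
f*(795 + 1281) = -47*(795 + 1281)/12 = -47/12*2076 = -8131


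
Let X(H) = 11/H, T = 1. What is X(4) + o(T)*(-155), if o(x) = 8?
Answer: -4949/4 ≈ -1237.3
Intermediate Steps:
X(4) + o(T)*(-155) = 11/4 + 8*(-155) = 11*(1/4) - 1240 = 11/4 - 1240 = -4949/4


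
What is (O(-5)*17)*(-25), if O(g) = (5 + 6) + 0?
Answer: -4675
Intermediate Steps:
O(g) = 11 (O(g) = 11 + 0 = 11)
(O(-5)*17)*(-25) = (11*17)*(-25) = 187*(-25) = -4675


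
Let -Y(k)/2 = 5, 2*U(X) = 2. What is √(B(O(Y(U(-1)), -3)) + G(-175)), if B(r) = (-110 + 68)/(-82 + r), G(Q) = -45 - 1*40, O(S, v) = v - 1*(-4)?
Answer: I*√6843/9 ≈ 9.1914*I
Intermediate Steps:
U(X) = 1 (U(X) = (½)*2 = 1)
Y(k) = -10 (Y(k) = -2*5 = -10)
O(S, v) = 4 + v (O(S, v) = v + 4 = 4 + v)
G(Q) = -85 (G(Q) = -45 - 40 = -85)
B(r) = -42/(-82 + r)
√(B(O(Y(U(-1)), -3)) + G(-175)) = √(-42/(-82 + (4 - 3)) - 85) = √(-42/(-82 + 1) - 85) = √(-42/(-81) - 85) = √(-42*(-1/81) - 85) = √(14/27 - 85) = √(-2281/27) = I*√6843/9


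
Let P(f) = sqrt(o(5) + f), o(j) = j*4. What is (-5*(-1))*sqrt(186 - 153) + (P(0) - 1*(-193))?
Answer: 193 + 2*sqrt(5) + 5*sqrt(33) ≈ 226.19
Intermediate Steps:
o(j) = 4*j
P(f) = sqrt(20 + f) (P(f) = sqrt(4*5 + f) = sqrt(20 + f))
(-5*(-1))*sqrt(186 - 153) + (P(0) - 1*(-193)) = (-5*(-1))*sqrt(186 - 153) + (sqrt(20 + 0) - 1*(-193)) = 5*sqrt(33) + (sqrt(20) + 193) = 5*sqrt(33) + (2*sqrt(5) + 193) = 5*sqrt(33) + (193 + 2*sqrt(5)) = 193 + 2*sqrt(5) + 5*sqrt(33)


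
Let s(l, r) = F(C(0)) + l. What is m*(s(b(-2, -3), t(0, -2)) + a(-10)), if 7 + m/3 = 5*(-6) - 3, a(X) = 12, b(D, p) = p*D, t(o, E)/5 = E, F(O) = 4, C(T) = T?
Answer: -2640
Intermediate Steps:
t(o, E) = 5*E
b(D, p) = D*p
m = -120 (m = -21 + 3*(5*(-6) - 3) = -21 + 3*(-30 - 3) = -21 + 3*(-33) = -21 - 99 = -120)
s(l, r) = 4 + l
m*(s(b(-2, -3), t(0, -2)) + a(-10)) = -120*((4 - 2*(-3)) + 12) = -120*((4 + 6) + 12) = -120*(10 + 12) = -120*22 = -2640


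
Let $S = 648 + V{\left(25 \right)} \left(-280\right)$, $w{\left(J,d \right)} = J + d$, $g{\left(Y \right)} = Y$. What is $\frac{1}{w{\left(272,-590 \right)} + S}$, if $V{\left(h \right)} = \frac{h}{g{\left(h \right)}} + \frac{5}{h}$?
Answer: $- \frac{1}{6} \approx -0.16667$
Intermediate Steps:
$V{\left(h \right)} = 1 + \frac{5}{h}$ ($V{\left(h \right)} = \frac{h}{h} + \frac{5}{h} = 1 + \frac{5}{h}$)
$S = 312$ ($S = 648 + \frac{5 + 25}{25} \left(-280\right) = 648 + \frac{1}{25} \cdot 30 \left(-280\right) = 648 + \frac{6}{5} \left(-280\right) = 648 - 336 = 312$)
$\frac{1}{w{\left(272,-590 \right)} + S} = \frac{1}{\left(272 - 590\right) + 312} = \frac{1}{-318 + 312} = \frac{1}{-6} = - \frac{1}{6}$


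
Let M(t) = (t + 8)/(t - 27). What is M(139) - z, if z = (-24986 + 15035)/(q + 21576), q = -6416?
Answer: 59697/30320 ≈ 1.9689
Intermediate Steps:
M(t) = (8 + t)/(-27 + t)
z = -9951/15160 (z = (-24986 + 15035)/(-6416 + 21576) = -9951/15160 ≈ -0.65640)
M(139) - z = (8 + 139)/(-27 + 139) - 1*(-9951/15160) = 147/112 + 9951/15160 = (1/112)*147 + 9951/15160 = 21/16 + 9951/15160 = 59697/30320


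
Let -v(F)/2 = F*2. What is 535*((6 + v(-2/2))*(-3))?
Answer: -16050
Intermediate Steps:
v(F) = -4*F (v(F) = -2*F*2 = -4*F)
535*((6 + v(-2/2))*(-3)) = 535*((6 - (-8)/2)*(-3)) = 535*((6 - 4*(-1))*(-3)) = 535*((6 + 4)*(-3)) = 535*(10*(-3)) = 535*(-30) = -16050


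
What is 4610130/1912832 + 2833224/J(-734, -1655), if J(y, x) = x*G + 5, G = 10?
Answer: -890534488253/5274634240 ≈ -168.83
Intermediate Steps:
J(y, x) = 5 + 10*x (J(y, x) = x*10 + 5 = 10*x + 5 = 5 + 10*x)
4610130/1912832 + 2833224/J(-734, -1655) = 4610130/1912832 + 2833224/(5 + 10*(-1655)) = 4610130*(1/1912832) + 2833224/(5 - 16550) = 2305065/956416 + 2833224/(-16545) = 2305065/956416 + 2833224*(-1/16545) = 2305065/956416 - 944408/5515 = -890534488253/5274634240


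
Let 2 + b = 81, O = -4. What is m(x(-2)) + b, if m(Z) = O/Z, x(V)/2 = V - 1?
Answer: 239/3 ≈ 79.667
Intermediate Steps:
x(V) = -2 + 2*V (x(V) = 2*(V - 1) = 2*(-1 + V) = -2 + 2*V)
b = 79 (b = -2 + 81 = 79)
m(Z) = -4/Z
m(x(-2)) + b = -4/(-2 + 2*(-2)) + 79 = -4/(-2 - 4) + 79 = -4/(-6) + 79 = -4*(-1/6) + 79 = 2/3 + 79 = 239/3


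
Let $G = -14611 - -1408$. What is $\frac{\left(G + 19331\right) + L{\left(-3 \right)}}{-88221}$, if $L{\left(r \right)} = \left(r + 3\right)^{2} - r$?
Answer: $- \frac{6131}{88221} \approx -0.069496$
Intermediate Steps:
$G = -13203$ ($G = -14611 + 1408 = -13203$)
$L{\left(r \right)} = \left(3 + r\right)^{2} - r$
$\frac{\left(G + 19331\right) + L{\left(-3 \right)}}{-88221} = \frac{\left(-13203 + 19331\right) + \left(\left(3 - 3\right)^{2} - -3\right)}{-88221} = \left(6128 + \left(0^{2} + 3\right)\right) \left(- \frac{1}{88221}\right) = \left(6128 + \left(0 + 3\right)\right) \left(- \frac{1}{88221}\right) = \left(6128 + 3\right) \left(- \frac{1}{88221}\right) = 6131 \left(- \frac{1}{88221}\right) = - \frac{6131}{88221}$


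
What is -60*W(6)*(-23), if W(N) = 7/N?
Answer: 1610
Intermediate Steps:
-60*W(6)*(-23) = -420/6*(-23) = -60*7/6*(-23) = -70*(-23) = 1610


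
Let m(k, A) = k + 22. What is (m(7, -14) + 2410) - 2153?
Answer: 286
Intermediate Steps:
m(k, A) = 22 + k
(m(7, -14) + 2410) - 2153 = ((22 + 7) + 2410) - 2153 = (29 + 2410) - 2153 = 2439 - 2153 = 286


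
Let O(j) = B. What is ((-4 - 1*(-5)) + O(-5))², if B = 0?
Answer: 1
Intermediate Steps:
O(j) = 0
((-4 - 1*(-5)) + O(-5))² = ((-4 - 1*(-5)) + 0)² = ((-4 + 5) + 0)² = (1 + 0)² = 1² = 1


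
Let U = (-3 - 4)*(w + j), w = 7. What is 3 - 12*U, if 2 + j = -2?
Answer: 255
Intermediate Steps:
j = -4 (j = -2 - 2 = -4)
U = -21 (U = (-3 - 4)*(7 - 4) = -7*3 = -21)
3 - 12*U = 3 - 12*(-21) = 3 + 252 = 255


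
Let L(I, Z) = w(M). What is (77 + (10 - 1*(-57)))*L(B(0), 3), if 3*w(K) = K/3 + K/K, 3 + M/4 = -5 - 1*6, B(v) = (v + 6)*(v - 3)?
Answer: -848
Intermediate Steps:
B(v) = (-3 + v)*(6 + v) (B(v) = (6 + v)*(-3 + v) = (-3 + v)*(6 + v))
M = -56 (M = -12 + 4*(-5 - 1*6) = -12 + 4*(-5 - 6) = -12 + 4*(-11) = -12 - 44 = -56)
w(K) = 1/3 + K/9 (w(K) = (K/3 + K/K)/3 = (K*(1/3) + 1)/3 = (K/3 + 1)/3 = (1 + K/3)/3 = 1/3 + K/9)
L(I, Z) = -53/9 (L(I, Z) = 1/3 + (1/9)*(-56) = 1/3 - 56/9 = -53/9)
(77 + (10 - 1*(-57)))*L(B(0), 3) = (77 + (10 - 1*(-57)))*(-53/9) = (77 + (10 + 57))*(-53/9) = (77 + 67)*(-53/9) = 144*(-53/9) = -848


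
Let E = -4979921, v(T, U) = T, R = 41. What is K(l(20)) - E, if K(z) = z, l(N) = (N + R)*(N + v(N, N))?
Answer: 4982361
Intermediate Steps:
l(N) = 2*N*(41 + N) (l(N) = (N + 41)*(N + N) = (41 + N)*(2*N) = 2*N*(41 + N))
K(l(20)) - E = 2*20*(41 + 20) - 1*(-4979921) = 2*20*61 + 4979921 = 2440 + 4979921 = 4982361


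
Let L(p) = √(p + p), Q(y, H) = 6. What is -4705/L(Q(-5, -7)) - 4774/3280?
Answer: -2387/1640 - 4705*√3/6 ≈ -1359.7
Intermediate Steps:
L(p) = √2*√p (L(p) = √(2*p) = √2*√p)
-4705/L(Q(-5, -7)) - 4774/3280 = -4705*√3/6 - 4774/3280 = -4705*√3/6 - 4774*1/3280 = -4705*√3/6 - 2387/1640 = -2387/1640 - 4705*√3/6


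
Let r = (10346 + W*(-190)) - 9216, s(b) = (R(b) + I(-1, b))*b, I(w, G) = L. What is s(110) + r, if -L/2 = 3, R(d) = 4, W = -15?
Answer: 3760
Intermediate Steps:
L = -6 (L = -2*3 = -6)
I(w, G) = -6
s(b) = -2*b (s(b) = (4 - 6)*b = -2*b)
r = 3980 (r = (10346 - 15*(-190)) - 9216 = (10346 + 2850) - 9216 = 13196 - 9216 = 3980)
s(110) + r = -2*110 + 3980 = -220 + 3980 = 3760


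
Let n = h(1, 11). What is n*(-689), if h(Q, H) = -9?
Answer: 6201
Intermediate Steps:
n = -9
n*(-689) = -9*(-689) = 6201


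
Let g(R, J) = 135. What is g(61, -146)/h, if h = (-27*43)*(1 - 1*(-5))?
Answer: -5/258 ≈ -0.019380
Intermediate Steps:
h = -6966 (h = -1161*(1 + 5) = -1161*6 = -6966)
g(61, -146)/h = 135/(-6966) = 135*(-1/6966) = -5/258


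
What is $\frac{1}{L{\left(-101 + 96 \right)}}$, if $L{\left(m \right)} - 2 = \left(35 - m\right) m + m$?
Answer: $- \frac{1}{203} \approx -0.0049261$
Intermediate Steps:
$L{\left(m \right)} = 2 + m + m \left(35 - m\right)$ ($L{\left(m \right)} = 2 + \left(\left(35 - m\right) m + m\right) = 2 + \left(m \left(35 - m\right) + m\right) = 2 + \left(m + m \left(35 - m\right)\right) = 2 + m + m \left(35 - m\right)$)
$\frac{1}{L{\left(-101 + 96 \right)}} = \frac{1}{2 - \left(-101 + 96\right)^{2} + 36 \left(-101 + 96\right)} = \frac{1}{2 - \left(-5\right)^{2} + 36 \left(-5\right)} = \frac{1}{2 - 25 - 180} = \frac{1}{-203} = - \frac{1}{203}$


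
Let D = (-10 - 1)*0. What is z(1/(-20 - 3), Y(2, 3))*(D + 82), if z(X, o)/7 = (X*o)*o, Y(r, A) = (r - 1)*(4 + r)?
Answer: -20664/23 ≈ -898.43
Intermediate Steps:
Y(r, A) = (-1 + r)*(4 + r)
D = 0 (D = -11*0 = 0)
z(X, o) = 7*X*o² (z(X, o) = 7*((X*o)*o) = 7*(X*o²) = 7*X*o²)
z(1/(-20 - 3), Y(2, 3))*(D + 82) = (7*(-4 + 2² + 3*2)²/(-20 - 3))*(0 + 82) = (7*(-4 + 4 + 6)²/(-23))*82 = (7*(-1/23)*6²)*82 = (7*(-1/23)*36)*82 = -252/23*82 = -20664/23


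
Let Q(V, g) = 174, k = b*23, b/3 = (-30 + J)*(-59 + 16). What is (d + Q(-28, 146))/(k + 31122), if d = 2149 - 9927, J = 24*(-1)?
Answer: -1901/47835 ≈ -0.039741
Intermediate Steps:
J = -24
b = 6966 (b = 3*((-30 - 24)*(-59 + 16)) = 3*(-54*(-43)) = 3*2322 = 6966)
d = -7778
k = 160218 (k = 6966*23 = 160218)
(d + Q(-28, 146))/(k + 31122) = (-7778 + 174)/(160218 + 31122) = -7604/191340 = -7604*1/191340 = -1901/47835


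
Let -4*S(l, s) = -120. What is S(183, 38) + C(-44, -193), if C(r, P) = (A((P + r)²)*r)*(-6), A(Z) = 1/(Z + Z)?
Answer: 561734/18723 ≈ 30.002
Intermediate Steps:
S(l, s) = 30 (S(l, s) = -¼*(-120) = 30)
A(Z) = 1/(2*Z)
C(r, P) = -3*r/(P + r)² (C(r, P) = ((1/(2*((P + r)²)))*r)*(-6) = ((1/(2*(P + r)²))*r)*(-6) = (r/(2*(P + r)²))*(-6) = -3*r/(P + r)²)
S(183, 38) + C(-44, -193) = 30 - 3*(-44)/(-193 - 44)² = 30 - 3*(-44)/(-237)² = 30 - 3*(-44)*1/56169 = 30 + 44/18723 = 561734/18723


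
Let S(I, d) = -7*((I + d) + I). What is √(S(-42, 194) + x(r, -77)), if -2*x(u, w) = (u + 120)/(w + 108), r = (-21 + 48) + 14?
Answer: I*√2969862/62 ≈ 27.796*I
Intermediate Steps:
r = 41 (r = 27 + 14 = 41)
x(u, w) = -(120 + u)/(2*(108 + w)) (x(u, w) = -(u + 120)/(2*(w + 108)) = -(120 + u)/(2*(108 + w)))
S(I, d) = -14*I - 7*d (S(I, d) = -7*(d + 2*I) = -14*I - 7*d)
√(S(-42, 194) + x(r, -77)) = √((-14*(-42) - 7*194) + (-120 - 1*41)/(2*(108 - 77))) = √((588 - 1358) + (½)*(-120 - 41)/31) = √(-770 + (½)*(1/31)*(-161)) = √(-770 - 161/62) = √(-47901/62) = I*√2969862/62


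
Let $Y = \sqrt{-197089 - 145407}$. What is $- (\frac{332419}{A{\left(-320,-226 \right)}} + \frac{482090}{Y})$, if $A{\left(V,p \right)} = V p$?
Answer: $- \frac{332419}{72320} + \frac{34435 i \sqrt{21406}}{6116} \approx -4.5965 + 823.76 i$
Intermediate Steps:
$Y = 4 i \sqrt{21406}$ ($Y = \sqrt{-342496} = 4 i \sqrt{21406} \approx 585.23 i$)
$- (\frac{332419}{A{\left(-320,-226 \right)}} + \frac{482090}{Y}) = - (\frac{332419}{\left(-320\right) \left(-226\right)} + \frac{482090}{4 i \sqrt{21406}}) = - (\frac{332419}{72320} + 482090 \left(- \frac{i \sqrt{21406}}{85624}\right)) = - (332419 \cdot \frac{1}{72320} - \frac{34435 i \sqrt{21406}}{6116}) = - (\frac{332419}{72320} - \frac{34435 i \sqrt{21406}}{6116}) = - \frac{332419}{72320} + \frac{34435 i \sqrt{21406}}{6116}$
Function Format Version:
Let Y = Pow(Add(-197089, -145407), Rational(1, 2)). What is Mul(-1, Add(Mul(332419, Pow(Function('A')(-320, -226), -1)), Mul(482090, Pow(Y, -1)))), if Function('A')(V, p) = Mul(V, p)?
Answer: Add(Rational(-332419, 72320), Mul(Rational(34435, 6116), I, Pow(21406, Rational(1, 2)))) ≈ Add(-4.5965, Mul(823.76, I))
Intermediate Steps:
Y = Mul(4, I, Pow(21406, Rational(1, 2))) (Y = Pow(-342496, Rational(1, 2)) = Mul(4, I, Pow(21406, Rational(1, 2))) ≈ Mul(585.23, I))
Mul(-1, Add(Mul(332419, Pow(Function('A')(-320, -226), -1)), Mul(482090, Pow(Y, -1)))) = Mul(-1, Add(Mul(332419, Pow(Mul(-320, -226), -1)), Mul(482090, Pow(Mul(4, I, Pow(21406, Rational(1, 2))), -1)))) = Mul(-1, Add(Mul(332419, Pow(72320, -1)), Mul(482090, Mul(Rational(-1, 85624), I, Pow(21406, Rational(1, 2)))))) = Mul(-1, Add(Mul(332419, Rational(1, 72320)), Mul(Rational(-34435, 6116), I, Pow(21406, Rational(1, 2))))) = Mul(-1, Add(Rational(332419, 72320), Mul(Rational(-34435, 6116), I, Pow(21406, Rational(1, 2))))) = Add(Rational(-332419, 72320), Mul(Rational(34435, 6116), I, Pow(21406, Rational(1, 2))))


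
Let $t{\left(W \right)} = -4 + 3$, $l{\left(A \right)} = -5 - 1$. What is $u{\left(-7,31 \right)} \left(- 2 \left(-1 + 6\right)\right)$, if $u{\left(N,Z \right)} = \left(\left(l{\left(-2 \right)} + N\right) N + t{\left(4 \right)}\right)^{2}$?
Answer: $-81000$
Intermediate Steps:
$l{\left(A \right)} = -6$
$t{\left(W \right)} = -1$
$u{\left(N,Z \right)} = \left(-1 + N \left(-6 + N\right)\right)^{2}$ ($u{\left(N,Z \right)} = \left(\left(-6 + N\right) N - 1\right)^{2} = \left(N \left(-6 + N\right) - 1\right)^{2} = \left(-1 + N \left(-6 + N\right)\right)^{2}$)
$u{\left(-7,31 \right)} \left(- 2 \left(-1 + 6\right)\right) = \left(-1 + \left(-7\right)^{2} - -42\right)^{2} \left(- 2 \left(-1 + 6\right)\right) = \left(-1 + 49 + 42\right)^{2} \left(\left(-2\right) 5\right) = 90^{2} \left(-10\right) = 8100 \left(-10\right) = -81000$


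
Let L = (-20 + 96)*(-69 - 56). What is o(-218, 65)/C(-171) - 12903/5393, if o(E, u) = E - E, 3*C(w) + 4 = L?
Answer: -12903/5393 ≈ -2.3925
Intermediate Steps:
L = -9500 (L = 76*(-125) = -9500)
C(w) = -3168 (C(w) = -4/3 + (⅓)*(-9500) = -4/3 - 9500/3 = -3168)
o(E, u) = 0
o(-218, 65)/C(-171) - 12903/5393 = 0/(-3168) - 12903/5393 = 0*(-1/3168) - 12903*1/5393 = 0 - 12903/5393 = -12903/5393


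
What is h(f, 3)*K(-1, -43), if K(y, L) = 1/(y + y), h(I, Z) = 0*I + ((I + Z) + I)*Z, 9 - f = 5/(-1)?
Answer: -93/2 ≈ -46.500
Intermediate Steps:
f = 14 (f = 9 - 5/(-1) = 9 - 5*(-1) = 9 - 1*(-5) = 9 + 5 = 14)
h(I, Z) = Z*(Z + 2*I) (h(I, Z) = 0 + (Z + 2*I)*Z = 0 + Z*(Z + 2*I) = Z*(Z + 2*I))
K(y, L) = 1/(2*y)
h(f, 3)*K(-1, -43) = (3*(3 + 2*14))*((½)/(-1)) = (3*(3 + 28))*((½)*(-1)) = (3*31)*(-½) = 93*(-½) = -93/2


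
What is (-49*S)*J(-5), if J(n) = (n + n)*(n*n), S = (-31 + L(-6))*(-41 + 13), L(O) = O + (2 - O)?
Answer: 9947000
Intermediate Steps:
L(O) = 2
S = 812 (S = (-31 + 2)*(-41 + 13) = -29*(-28) = 812)
J(n) = 2*n**3 (J(n) = (2*n)*n**2 = 2*n**3)
(-49*S)*J(-5) = (-49*812)*(2*(-5)**3) = -79576*(-125) = -39788*(-250) = 9947000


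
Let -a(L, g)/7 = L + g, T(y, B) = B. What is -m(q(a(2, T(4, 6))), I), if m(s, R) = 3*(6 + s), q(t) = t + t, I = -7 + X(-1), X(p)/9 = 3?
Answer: 318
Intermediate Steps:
X(p) = 27 (X(p) = 9*3 = 27)
a(L, g) = -7*L - 7*g (a(L, g) = -7*(L + g) = -7*L - 7*g)
I = 20 (I = -7 + 27 = 20)
q(t) = 2*t
m(s, R) = 18 + 3*s
-m(q(a(2, T(4, 6))), I) = -(18 + 3*(2*(-7*2 - 7*6))) = -(18 + 3*(2*(-14 - 42))) = -(18 + 3*(2*(-56))) = -(18 + 3*(-112)) = -(18 - 336) = -1*(-318) = 318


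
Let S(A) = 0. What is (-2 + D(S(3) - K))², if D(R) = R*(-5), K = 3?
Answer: 169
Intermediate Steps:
D(R) = -5*R
(-2 + D(S(3) - K))² = (-2 - 5*(0 - 1*3))² = (-2 - 5*(0 - 3))² = (-2 - 5*(-3))² = (-2 + 15)² = 13² = 169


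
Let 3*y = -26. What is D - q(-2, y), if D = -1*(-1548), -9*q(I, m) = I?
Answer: 13930/9 ≈ 1547.8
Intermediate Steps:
y = -26/3 (y = (⅓)*(-26) = -26/3 ≈ -8.6667)
q(I, m) = -I/9
D = 1548
D - q(-2, y) = 1548 - (-1)*(-2)/9 = 1548 - 1*2/9 = 1548 - 2/9 = 13930/9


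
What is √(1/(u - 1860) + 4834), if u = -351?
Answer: √23631108303/2211 ≈ 69.527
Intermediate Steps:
√(1/(u - 1860) + 4834) = √(1/(-351 - 1860) + 4834) = √(1/(-2211) + 4834) = √(-1/2211 + 4834) = √(10687973/2211) = √23631108303/2211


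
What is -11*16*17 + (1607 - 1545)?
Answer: -2930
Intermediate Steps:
-11*16*17 + (1607 - 1545) = -176*17 + 62 = -2992 + 62 = -2930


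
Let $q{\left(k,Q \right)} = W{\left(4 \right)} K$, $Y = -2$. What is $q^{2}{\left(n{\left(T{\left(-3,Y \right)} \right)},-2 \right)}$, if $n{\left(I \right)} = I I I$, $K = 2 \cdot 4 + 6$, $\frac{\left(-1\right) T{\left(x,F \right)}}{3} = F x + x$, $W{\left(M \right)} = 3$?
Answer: $1764$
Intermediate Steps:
$T{\left(x,F \right)} = - 3 x - 3 F x$ ($T{\left(x,F \right)} = - 3 \left(F x + x\right) = - 3 \left(x + F x\right) = - 3 x - 3 F x$)
$K = 14$ ($K = 8 + 6 = 14$)
$n{\left(I \right)} = I^{3}$ ($n{\left(I \right)} = I^{2} I = I^{3}$)
$q{\left(k,Q \right)} = 42$ ($q{\left(k,Q \right)} = 3 \cdot 14 = 42$)
$q^{2}{\left(n{\left(T{\left(-3,Y \right)} \right)},-2 \right)} = 42^{2} = 1764$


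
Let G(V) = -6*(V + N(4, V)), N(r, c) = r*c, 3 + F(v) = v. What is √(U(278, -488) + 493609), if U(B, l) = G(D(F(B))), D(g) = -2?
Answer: √493669 ≈ 702.62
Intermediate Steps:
F(v) = -3 + v
N(r, c) = c*r
G(V) = -30*V (G(V) = -6*(V + V*4) = -6*(V + 4*V) = -30*V)
U(B, l) = 60 (U(B, l) = -30*(-2) = 60)
√(U(278, -488) + 493609) = √(60 + 493609) = √493669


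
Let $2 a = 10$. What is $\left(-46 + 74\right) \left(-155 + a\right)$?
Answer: $-4200$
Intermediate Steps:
$a = 5$ ($a = \frac{1}{2} \cdot 10 = 5$)
$\left(-46 + 74\right) \left(-155 + a\right) = \left(-46 + 74\right) \left(-155 + 5\right) = 28 \left(-150\right) = -4200$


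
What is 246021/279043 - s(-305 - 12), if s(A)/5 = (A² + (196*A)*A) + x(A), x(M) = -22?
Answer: -27620109805844/279043 ≈ -9.8982e+7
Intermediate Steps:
s(A) = -110 + 985*A² (s(A) = 5*((A² + (196*A)*A) - 22) = 5*((A² + 196*A²) - 22) = 5*(197*A² - 22) = 5*(-22 + 197*A²) = -110 + 985*A²)
246021/279043 - s(-305 - 12) = 246021/279043 - (-110 + 985*(-305 - 12)²) = 246021*(1/279043) - (-110 + 985*(-317)²) = 246021/279043 - (-110 + 985*100489) = 246021/279043 - (-110 + 98981665) = 246021/279043 - 1*98981555 = 246021/279043 - 98981555 = -27620109805844/279043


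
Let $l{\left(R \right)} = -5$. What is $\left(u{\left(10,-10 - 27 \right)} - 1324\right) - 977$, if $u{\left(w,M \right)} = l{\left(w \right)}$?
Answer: $-2306$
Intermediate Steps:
$u{\left(w,M \right)} = -5$
$\left(u{\left(10,-10 - 27 \right)} - 1324\right) - 977 = \left(-5 - 1324\right) - 977 = -1329 - 977 = -2306$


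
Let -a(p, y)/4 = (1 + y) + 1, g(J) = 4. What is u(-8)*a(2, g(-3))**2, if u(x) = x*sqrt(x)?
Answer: -9216*I*sqrt(2) ≈ -13033.0*I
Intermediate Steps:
a(p, y) = -8 - 4*y (a(p, y) = -4*((1 + y) + 1) = -4*(2 + y) = -8 - 4*y)
u(x) = x**(3/2)
u(-8)*a(2, g(-3))**2 = (-8)**(3/2)*(-8 - 4*4)**2 = (-16*I*sqrt(2))*(-8 - 16)**2 = -16*I*sqrt(2)*(-24)**2 = -16*I*sqrt(2)*576 = -9216*I*sqrt(2)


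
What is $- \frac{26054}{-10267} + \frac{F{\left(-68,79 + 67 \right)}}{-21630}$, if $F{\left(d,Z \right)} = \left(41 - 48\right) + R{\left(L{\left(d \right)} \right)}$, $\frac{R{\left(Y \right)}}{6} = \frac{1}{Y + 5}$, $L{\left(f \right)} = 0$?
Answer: $\frac{2818037843}{1110376050} \approx 2.5379$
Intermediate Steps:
$R{\left(Y \right)} = \frac{6}{5 + Y}$ ($R{\left(Y \right)} = \frac{6}{Y + 5} = \frac{6}{5 + Y}$)
$F{\left(d,Z \right)} = - \frac{29}{5}$ ($F{\left(d,Z \right)} = \left(41 - 48\right) + \frac{6}{5 + 0} = -7 + \frac{6}{5} = - \frac{29}{5}$)
$- \frac{26054}{-10267} + \frac{F{\left(-68,79 + 67 \right)}}{-21630} = - \frac{26054}{-10267} - \frac{29}{5 \left(-21630\right)} = \left(-26054\right) \left(- \frac{1}{10267}\right) - - \frac{29}{108150} = \frac{26054}{10267} + \frac{29}{108150} = \frac{2818037843}{1110376050}$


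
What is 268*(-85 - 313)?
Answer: -106664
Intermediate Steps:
268*(-85 - 313) = 268*(-398) = -106664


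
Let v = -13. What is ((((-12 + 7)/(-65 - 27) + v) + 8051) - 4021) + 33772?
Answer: 3476593/92 ≈ 37789.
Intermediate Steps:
((((-12 + 7)/(-65 - 27) + v) + 8051) - 4021) + 33772 = ((((-12 + 7)/(-65 - 27) - 13) + 8051) - 4021) + 33772 = (((-5/(-92) - 13) + 8051) - 4021) + 33772 = (((-5*(-1/92) - 13) + 8051) - 4021) + 33772 = (((5/92 - 13) + 8051) - 4021) + 33772 = ((-1191/92 + 8051) - 4021) + 33772 = (739501/92 - 4021) + 33772 = 369569/92 + 33772 = 3476593/92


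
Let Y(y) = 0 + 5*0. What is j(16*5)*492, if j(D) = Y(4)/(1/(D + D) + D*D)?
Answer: 0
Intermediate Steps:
Y(y) = 0 (Y(y) = 0 + 0 = 0)
j(D) = 0 (j(D) = 0/(1/(D + D) + D*D) = 0/(1/(2*D) + D**2) = 0/(D**2 + 1/(2*D)) = 0)
j(16*5)*492 = 0*492 = 0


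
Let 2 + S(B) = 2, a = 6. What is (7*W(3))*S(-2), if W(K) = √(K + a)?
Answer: 0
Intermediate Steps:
S(B) = 0 (S(B) = -2 + 2 = 0)
W(K) = √(6 + K) (W(K) = √(K + 6) = √(6 + K))
(7*W(3))*S(-2) = (7*√(6 + 3))*0 = (7*√9)*0 = (7*3)*0 = 21*0 = 0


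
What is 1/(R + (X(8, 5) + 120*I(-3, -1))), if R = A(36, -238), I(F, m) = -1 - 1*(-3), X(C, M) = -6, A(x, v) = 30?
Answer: 1/264 ≈ 0.0037879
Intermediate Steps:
I(F, m) = 2 (I(F, m) = -1 + 3 = 2)
R = 30
1/(R + (X(8, 5) + 120*I(-3, -1))) = 1/(30 + (-6 + 120*2)) = 1/(30 + (-6 + 240)) = 1/(30 + 234) = 1/264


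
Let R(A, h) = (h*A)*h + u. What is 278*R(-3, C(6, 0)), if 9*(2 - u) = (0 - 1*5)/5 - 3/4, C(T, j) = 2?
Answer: -49067/18 ≈ -2725.9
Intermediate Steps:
u = 79/36 (u = 2 - ((0 - 1*5)/5 - 3/4)/9 = 2 - ((0 - 5)*(⅕) - 3*¼)/9 = 2 - (-5*⅕ - ¾)/9 = 2 - (-1 - ¾)/9 = 2 - ⅑*(-7/4) = 2 + 7/36 = 79/36 ≈ 2.1944)
R(A, h) = 79/36 + A*h² (R(A, h) = (h*A)*h + 79/36 = (A*h)*h + 79/36 = A*h² + 79/36 = 79/36 + A*h²)
278*R(-3, C(6, 0)) = 278*(79/36 - 3*2²) = 278*(79/36 - 3*4) = 278*(79/36 - 12) = 278*(-353/36) = -49067/18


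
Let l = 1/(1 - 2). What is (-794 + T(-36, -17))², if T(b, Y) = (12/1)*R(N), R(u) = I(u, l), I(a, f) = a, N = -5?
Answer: 729316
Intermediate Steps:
l = -1 (l = 1/(-1) = -1)
R(u) = u
T(b, Y) = -60 (T(b, Y) = (12/1)*(-5) = (12*1)*(-5) = 12*(-5) = -60)
(-794 + T(-36, -17))² = (-794 - 60)² = (-854)² = 729316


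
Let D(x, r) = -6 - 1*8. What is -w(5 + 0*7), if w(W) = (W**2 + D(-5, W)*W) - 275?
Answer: 320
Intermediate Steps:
D(x, r) = -14 (D(x, r) = -6 - 8 = -14)
w(W) = -275 + W**2 - 14*W (w(W) = (W**2 - 14*W) - 275 = -275 + W**2 - 14*W)
-w(5 + 0*7) = -(-275 + (5 + 0*7)**2 - 14*(5 + 0*7)) = -(-275 + (5 + 0)**2 - 14*(5 + 0)) = -(-275 + 5**2 - 14*5) = -(-275 + 25 - 70) = -1*(-320) = 320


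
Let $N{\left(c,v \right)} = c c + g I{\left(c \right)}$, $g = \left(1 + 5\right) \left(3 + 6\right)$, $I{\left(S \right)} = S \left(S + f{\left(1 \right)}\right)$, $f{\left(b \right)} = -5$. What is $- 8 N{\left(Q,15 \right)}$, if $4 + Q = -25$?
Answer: $-432680$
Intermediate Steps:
$Q = -29$ ($Q = -4 - 25 = -29$)
$I{\left(S \right)} = S \left(-5 + S\right)$ ($I{\left(S \right)} = S \left(S - 5\right) = S \left(-5 + S\right)$)
$g = 54$ ($g = 6 \cdot 9 = 54$)
$N{\left(c,v \right)} = c^{2} + 54 c \left(-5 + c\right)$ ($N{\left(c,v \right)} = c c + 54 c \left(-5 + c\right) = c^{2} + 54 c \left(-5 + c\right)$)
$- 8 N{\left(Q,15 \right)} = - 8 \cdot 5 \left(-29\right) \left(-54 + 11 \left(-29\right)\right) = - 8 \cdot 5 \left(-29\right) \left(-54 - 319\right) = - 8 \cdot 5 \left(-29\right) \left(-373\right) = \left(-8\right) 54085 = -432680$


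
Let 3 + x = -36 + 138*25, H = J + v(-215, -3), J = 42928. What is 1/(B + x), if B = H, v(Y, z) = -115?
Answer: 1/46224 ≈ 2.1634e-5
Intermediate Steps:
H = 42813 (H = 42928 - 115 = 42813)
x = 3411 (x = -3 + (-36 + 138*25) = -3 + (-36 + 3450) = -3 + 3414 = 3411)
B = 42813
1/(B + x) = 1/(42813 + 3411) = 1/46224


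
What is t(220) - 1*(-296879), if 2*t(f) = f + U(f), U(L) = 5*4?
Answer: 296999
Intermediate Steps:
U(L) = 20
t(f) = 10 + f/2 (t(f) = (f + 20)/2 = (20 + f)/2 = 10 + f/2)
t(220) - 1*(-296879) = (10 + (½)*220) - 1*(-296879) = (10 + 110) + 296879 = 120 + 296879 = 296999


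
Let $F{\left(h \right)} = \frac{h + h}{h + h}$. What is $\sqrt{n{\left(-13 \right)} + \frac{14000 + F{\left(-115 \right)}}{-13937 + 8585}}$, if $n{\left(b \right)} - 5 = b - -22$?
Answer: $\frac{\sqrt{9057814}}{892} \approx 3.374$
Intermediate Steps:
$n{\left(b \right)} = 27 + b$ ($n{\left(b \right)} = 5 + \left(b - -22\right) = 5 + \left(b + 22\right) = 5 + \left(22 + b\right) = 27 + b$)
$F{\left(h \right)} = 1$ ($F{\left(h \right)} = \frac{2 h}{2 h} = 2 h \frac{1}{2 h} = 1$)
$\sqrt{n{\left(-13 \right)} + \frac{14000 + F{\left(-115 \right)}}{-13937 + 8585}} = \sqrt{\left(27 - 13\right) + \frac{14000 + 1}{-13937 + 8585}} = \sqrt{14 + \frac{14001}{-5352}} = \sqrt{14 + 14001 \left(- \frac{1}{5352}\right)} = \sqrt{14 - \frac{4667}{1784}} = \sqrt{\frac{20309}{1784}} = \frac{\sqrt{9057814}}{892}$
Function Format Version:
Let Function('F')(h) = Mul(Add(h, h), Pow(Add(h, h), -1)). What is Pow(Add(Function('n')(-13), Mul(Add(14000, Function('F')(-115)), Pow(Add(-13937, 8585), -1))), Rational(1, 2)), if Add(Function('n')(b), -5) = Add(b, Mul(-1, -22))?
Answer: Mul(Rational(1, 892), Pow(9057814, Rational(1, 2))) ≈ 3.3740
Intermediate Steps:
Function('n')(b) = Add(27, b) (Function('n')(b) = Add(5, Add(b, Mul(-1, -22))) = Add(5, Add(b, 22)) = Add(5, Add(22, b)) = Add(27, b))
Function('F')(h) = 1 (Function('F')(h) = Mul(Mul(2, h), Pow(Mul(2, h), -1)) = Mul(Mul(2, h), Mul(Rational(1, 2), Pow(h, -1))) = 1)
Pow(Add(Function('n')(-13), Mul(Add(14000, Function('F')(-115)), Pow(Add(-13937, 8585), -1))), Rational(1, 2)) = Pow(Add(Add(27, -13), Mul(Add(14000, 1), Pow(Add(-13937, 8585), -1))), Rational(1, 2)) = Pow(Add(14, Mul(14001, Pow(-5352, -1))), Rational(1, 2)) = Pow(Add(14, Mul(14001, Rational(-1, 5352))), Rational(1, 2)) = Pow(Add(14, Rational(-4667, 1784)), Rational(1, 2)) = Pow(Rational(20309, 1784), Rational(1, 2)) = Mul(Rational(1, 892), Pow(9057814, Rational(1, 2)))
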